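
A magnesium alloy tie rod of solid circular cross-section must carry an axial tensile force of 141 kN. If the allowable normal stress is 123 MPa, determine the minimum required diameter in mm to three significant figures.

Required area A ≥ P/σ_allow = 141000/123 = 1146 mm².
For a solid circular section, d ≥ √(4A/π) = 38.2 mm.

38.2 mm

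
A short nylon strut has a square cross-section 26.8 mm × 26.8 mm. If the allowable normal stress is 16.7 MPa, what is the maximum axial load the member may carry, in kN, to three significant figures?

A = 718.2 mm².
P_max = σ_allow · A = 16.7 · 718.2 = 11990 N = 11.99 kN.

12.0 kN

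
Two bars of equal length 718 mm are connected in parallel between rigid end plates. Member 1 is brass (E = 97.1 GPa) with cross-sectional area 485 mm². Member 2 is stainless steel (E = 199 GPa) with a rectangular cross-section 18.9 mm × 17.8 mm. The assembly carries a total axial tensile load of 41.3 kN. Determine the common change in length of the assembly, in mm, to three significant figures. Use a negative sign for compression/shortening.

A_2 = 336.4 mm².
Equal strain + equilibrium ⇒ each member carries load in proportion to AE: A₁E₁ = 47090000 N, A₂E₂ = 66950000 N, ΣAE = 114000000 N.
δ = PL/ΣAE = 41300·718/114000000 = 0.26 mm.

0.260 mm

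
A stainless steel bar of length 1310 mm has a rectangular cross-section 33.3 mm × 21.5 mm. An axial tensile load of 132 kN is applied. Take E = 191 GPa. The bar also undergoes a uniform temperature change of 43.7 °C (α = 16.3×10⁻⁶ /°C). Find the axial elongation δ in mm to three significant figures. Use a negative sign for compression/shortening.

A = 715.9 mm².
δ_mech = NL/(AE) = 132000·1310/(715.9·191000) = 1.265 mm.
δ_thermal = αLΔT = 16.3e-6·1310·43.7 = 0.9331 mm.
δ = δ_mech + δ_thermal = 2.198 mm.

2.20 mm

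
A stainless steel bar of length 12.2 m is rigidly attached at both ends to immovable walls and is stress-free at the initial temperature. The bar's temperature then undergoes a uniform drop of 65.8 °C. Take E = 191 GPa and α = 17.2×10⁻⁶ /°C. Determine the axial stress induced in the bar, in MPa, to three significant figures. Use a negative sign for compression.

216 MPa

Free thermal expansion αLΔT = 17.2e-6 · 12200 · -65.8 = -13.81 mm.
The walls impose strain ε = −(-13.81)/12200 = 1.1318e-03; σ = Eε = 191000 · 1.1318e-03 = 216.2 MPa.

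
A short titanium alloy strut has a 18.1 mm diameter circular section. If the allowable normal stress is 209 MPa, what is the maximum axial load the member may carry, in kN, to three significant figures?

53.8 kN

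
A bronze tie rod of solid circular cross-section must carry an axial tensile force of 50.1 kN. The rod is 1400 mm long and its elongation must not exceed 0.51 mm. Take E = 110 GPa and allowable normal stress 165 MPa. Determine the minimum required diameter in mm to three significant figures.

Required area A ≥ P/σ_allow = 50100/165 = 303.6 mm².
For a solid circular section, d ≥ √(4A/π) = 19.66 mm.
Elongation limit: A ≥ PL/(Eδ_allow) = 50100·1400/(110000·0.51) = 1250 mm² ⇒ d ≥ 39.9 mm.
The elongation limit governs.

39.9 mm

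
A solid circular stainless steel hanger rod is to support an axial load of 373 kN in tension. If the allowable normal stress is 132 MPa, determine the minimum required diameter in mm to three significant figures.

60.0 mm

Required area A ≥ P/σ_allow = 373000/132 = 2826 mm².
For a solid circular section, d ≥ √(4A/π) = 59.98 mm.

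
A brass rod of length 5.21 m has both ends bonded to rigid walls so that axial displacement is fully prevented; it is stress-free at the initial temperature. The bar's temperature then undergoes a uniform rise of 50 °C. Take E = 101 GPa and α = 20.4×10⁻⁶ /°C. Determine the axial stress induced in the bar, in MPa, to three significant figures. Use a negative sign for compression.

Free thermal expansion αLΔT = 20.4e-6 · 5210 · 50 = 5.314 mm.
The walls impose strain ε = −(5.314)/5210 = -1.0200e-03; σ = Eε = 101000 · -1.0200e-03 = -103 MPa.

-103 MPa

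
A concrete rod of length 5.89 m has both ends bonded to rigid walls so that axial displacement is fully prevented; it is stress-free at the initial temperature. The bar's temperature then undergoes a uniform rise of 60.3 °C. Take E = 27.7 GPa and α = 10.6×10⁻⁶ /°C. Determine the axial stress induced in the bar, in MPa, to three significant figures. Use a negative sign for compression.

-17.7 MPa

Free thermal expansion αLΔT = 10.6e-6 · 5890 · 60.3 = 3.765 mm.
The walls impose strain ε = −(3.765)/5890 = -6.3918e-04; σ = Eε = 27700 · -6.3918e-04 = -17.71 MPa.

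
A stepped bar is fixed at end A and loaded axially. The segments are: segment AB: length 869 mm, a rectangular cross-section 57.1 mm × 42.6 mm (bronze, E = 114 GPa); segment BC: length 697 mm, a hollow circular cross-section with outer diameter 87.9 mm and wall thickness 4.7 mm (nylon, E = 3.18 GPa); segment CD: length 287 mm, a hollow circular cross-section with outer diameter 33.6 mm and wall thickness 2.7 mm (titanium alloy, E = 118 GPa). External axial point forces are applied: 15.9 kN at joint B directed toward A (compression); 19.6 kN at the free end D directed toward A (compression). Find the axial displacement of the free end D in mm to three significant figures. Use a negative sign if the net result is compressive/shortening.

-3.79 mm

Internal axial forces (sectioning from the free end, tension +): N_CD = -19.6 kN, N_BC = -19.6 kN, N_AB = -35.5 kN.
A_AB = 2432 mm².
A_BC = 1228 mm².
A_CD = 262.1 mm².
δ_AB = -35500·869/(2432·114000) = -0.1112 mm
δ_BC = -19600·697/(1228·3180) = -3.497 mm
δ_CD = -19600·287/(262.1·118000) = -0.1819 mm
δ = Σδ_i = -3.79 mm.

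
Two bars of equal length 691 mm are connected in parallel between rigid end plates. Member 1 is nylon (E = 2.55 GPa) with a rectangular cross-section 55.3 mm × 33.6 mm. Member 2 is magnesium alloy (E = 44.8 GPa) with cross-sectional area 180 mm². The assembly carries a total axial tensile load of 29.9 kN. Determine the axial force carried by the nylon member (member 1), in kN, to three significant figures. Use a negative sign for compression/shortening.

A_1 = 1858 mm².
Equal strain + equilibrium ⇒ each member carries load in proportion to AE: A₁E₁ = 4738000 N, A₂E₂ = 8064000 N, ΣAE = 12800000 N.
F₁ = P·A₁E₁/ΣAE = 29900·4738000/12800000 = 11070 N.

11.1 kN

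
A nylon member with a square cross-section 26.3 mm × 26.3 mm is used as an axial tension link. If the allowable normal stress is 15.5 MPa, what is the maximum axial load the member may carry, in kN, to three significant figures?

10.7 kN

A = 691.7 mm².
P_max = σ_allow · A = 15.5 · 691.7 = 10720 N = 10.72 kN.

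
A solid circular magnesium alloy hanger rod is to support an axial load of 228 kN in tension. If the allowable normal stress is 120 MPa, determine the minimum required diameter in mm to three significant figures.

49.2 mm

Required area A ≥ P/σ_allow = 228000/120 = 1900 mm².
For a solid circular section, d ≥ √(4A/π) = 49.18 mm.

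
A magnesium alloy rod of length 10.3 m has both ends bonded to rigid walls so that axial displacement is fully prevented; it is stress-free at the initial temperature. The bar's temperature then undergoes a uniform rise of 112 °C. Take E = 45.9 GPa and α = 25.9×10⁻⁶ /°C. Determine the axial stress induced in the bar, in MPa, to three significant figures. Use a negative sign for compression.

Free thermal expansion αLΔT = 25.9e-6 · 10300 · 112 = 29.88 mm.
The walls impose strain ε = −(29.88)/10300 = -2.9008e-03; σ = Eε = 45900 · -2.9008e-03 = -133.1 MPa.

-133 MPa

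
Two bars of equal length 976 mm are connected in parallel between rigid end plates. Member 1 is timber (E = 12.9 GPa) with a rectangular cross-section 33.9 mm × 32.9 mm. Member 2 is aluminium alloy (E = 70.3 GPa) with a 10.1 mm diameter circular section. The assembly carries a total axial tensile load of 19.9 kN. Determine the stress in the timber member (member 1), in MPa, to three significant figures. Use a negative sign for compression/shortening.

A_1 = 1115 mm².
A_2 = 80.12 mm².
Equal strain + equilibrium ⇒ each member carries load in proportion to AE: A₁E₁ = 14390000 N, A₂E₂ = 5632000 N, ΣAE = 20020000 N.
σ₁ = P·E₁/ΣAE = 19900·12900/20020000 = 12.82 MPa.

12.8 MPa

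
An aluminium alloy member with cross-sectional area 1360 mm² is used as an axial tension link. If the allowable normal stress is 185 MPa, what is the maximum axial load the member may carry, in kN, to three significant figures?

P_max = σ_allow · A = 185 · 1360 = 251600 N = 251.6 kN.

252 kN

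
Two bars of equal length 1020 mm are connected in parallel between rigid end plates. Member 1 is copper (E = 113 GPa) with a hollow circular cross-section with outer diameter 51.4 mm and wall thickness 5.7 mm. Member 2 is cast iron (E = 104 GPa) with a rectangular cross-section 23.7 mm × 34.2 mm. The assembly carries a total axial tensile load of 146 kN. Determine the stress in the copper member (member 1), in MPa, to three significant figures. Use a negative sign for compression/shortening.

93.3 MPa

A_1 = 818.4 mm².
A_2 = 810.5 mm².
Equal strain + equilibrium ⇒ each member carries load in proportion to AE: A₁E₁ = 92470000 N, A₂E₂ = 84300000 N, ΣAE = 176800000 N.
σ₁ = P·E₁/ΣAE = 146000·113000/176800000 = 93.33 MPa.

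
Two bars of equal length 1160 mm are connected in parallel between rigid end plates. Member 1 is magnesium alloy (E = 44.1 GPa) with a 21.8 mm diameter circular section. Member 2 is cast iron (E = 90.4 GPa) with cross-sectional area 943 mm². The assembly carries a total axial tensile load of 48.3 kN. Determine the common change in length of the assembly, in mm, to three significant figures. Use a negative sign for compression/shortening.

0.551 mm

A_1 = 373.3 mm².
Equal strain + equilibrium ⇒ each member carries load in proportion to AE: A₁E₁ = 16460000 N, A₂E₂ = 85250000 N, ΣAE = 101700000 N.
δ = PL/ΣAE = 48300·1160/101700000 = 0.5509 mm.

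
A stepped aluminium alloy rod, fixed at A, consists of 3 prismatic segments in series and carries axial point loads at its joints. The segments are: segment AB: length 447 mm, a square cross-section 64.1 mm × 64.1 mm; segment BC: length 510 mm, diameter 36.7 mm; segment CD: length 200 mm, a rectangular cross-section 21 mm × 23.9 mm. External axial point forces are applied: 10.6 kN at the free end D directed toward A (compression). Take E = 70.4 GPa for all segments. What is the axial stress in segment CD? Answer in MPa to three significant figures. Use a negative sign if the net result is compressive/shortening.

-21.1 MPa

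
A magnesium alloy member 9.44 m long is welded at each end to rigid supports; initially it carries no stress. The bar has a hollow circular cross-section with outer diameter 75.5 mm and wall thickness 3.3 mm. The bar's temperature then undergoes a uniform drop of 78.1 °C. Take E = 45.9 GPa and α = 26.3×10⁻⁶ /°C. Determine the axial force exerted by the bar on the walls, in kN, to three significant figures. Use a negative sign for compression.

Free thermal expansion αLΔT = 26.3e-6 · 9440 · -78.1 = -19.39 mm.
The walls impose strain ε = −(-19.39)/9440 = 2.0540e-03; σ = Eε = 45900 · 2.0540e-03 = 94.28 MPa.
Wall reaction R = σ·A = 94.28·748.5 = 70570 N = 70.57 kN.

70.6 kN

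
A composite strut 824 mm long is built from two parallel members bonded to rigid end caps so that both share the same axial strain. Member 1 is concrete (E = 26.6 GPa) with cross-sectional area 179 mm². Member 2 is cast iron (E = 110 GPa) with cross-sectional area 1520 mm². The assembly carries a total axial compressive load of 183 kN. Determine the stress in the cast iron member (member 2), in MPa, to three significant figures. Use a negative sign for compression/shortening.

-117 MPa

Equal strain + equilibrium ⇒ each member carries load in proportion to AE: A₁E₁ = 4761000 N, A₂E₂ = 167200000 N, ΣAE = 172000000 N.
σ₂ = P·E₂/ΣAE = -183000·110000/172000000 = -117.1 MPa.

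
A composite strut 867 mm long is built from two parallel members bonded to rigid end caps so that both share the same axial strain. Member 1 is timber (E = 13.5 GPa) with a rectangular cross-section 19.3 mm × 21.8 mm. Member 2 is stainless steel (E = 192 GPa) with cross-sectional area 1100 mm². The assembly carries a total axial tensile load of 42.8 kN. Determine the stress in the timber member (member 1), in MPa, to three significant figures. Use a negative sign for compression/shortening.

A_1 = 420.7 mm².
Equal strain + equilibrium ⇒ each member carries load in proportion to AE: A₁E₁ = 5680000 N, A₂E₂ = 211200000 N, ΣAE = 216900000 N.
σ₁ = P·E₁/ΣAE = 42800·13500/216900000 = 2.664 MPa.

2.66 MPa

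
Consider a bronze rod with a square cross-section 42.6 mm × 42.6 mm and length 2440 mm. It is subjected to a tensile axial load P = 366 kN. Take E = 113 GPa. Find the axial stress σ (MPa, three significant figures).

A = 1815 mm².
σ = N/A = 366000/1815 = 201.7 MPa.

202 MPa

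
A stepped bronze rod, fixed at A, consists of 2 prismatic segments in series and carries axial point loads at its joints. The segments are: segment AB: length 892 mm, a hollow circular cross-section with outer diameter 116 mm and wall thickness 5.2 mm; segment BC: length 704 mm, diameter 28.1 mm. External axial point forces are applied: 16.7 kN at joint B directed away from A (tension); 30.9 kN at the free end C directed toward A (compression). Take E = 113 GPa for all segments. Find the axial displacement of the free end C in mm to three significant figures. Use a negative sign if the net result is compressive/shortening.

-0.372 mm

Internal axial forces (sectioning from the free end, tension +): N_BC = -30.9 kN, N_AB = -14.2 kN.
A_AB = 1810 mm².
A_BC = 620.2 mm².
δ_AB = -14200·892/(1810·113000) = -0.06193 mm
δ_BC = -30900·704/(620.2·113000) = -0.3104 mm
δ = Σδ_i = -0.3723 mm.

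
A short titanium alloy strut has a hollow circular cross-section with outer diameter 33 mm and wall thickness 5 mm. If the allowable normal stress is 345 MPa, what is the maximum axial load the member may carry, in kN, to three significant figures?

152 kN

A = 439.8 mm².
P_max = σ_allow · A = 345 · 439.8 = 151700 N = 151.7 kN.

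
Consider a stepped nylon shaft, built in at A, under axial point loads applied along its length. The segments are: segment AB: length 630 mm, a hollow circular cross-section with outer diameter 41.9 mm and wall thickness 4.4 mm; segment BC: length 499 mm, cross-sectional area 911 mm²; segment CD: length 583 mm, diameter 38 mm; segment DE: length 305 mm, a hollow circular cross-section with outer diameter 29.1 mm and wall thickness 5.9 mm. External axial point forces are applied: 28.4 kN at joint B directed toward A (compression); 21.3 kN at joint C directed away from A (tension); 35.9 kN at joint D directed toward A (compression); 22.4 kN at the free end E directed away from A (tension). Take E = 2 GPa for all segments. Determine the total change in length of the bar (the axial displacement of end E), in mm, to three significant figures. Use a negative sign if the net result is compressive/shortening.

-5.91 mm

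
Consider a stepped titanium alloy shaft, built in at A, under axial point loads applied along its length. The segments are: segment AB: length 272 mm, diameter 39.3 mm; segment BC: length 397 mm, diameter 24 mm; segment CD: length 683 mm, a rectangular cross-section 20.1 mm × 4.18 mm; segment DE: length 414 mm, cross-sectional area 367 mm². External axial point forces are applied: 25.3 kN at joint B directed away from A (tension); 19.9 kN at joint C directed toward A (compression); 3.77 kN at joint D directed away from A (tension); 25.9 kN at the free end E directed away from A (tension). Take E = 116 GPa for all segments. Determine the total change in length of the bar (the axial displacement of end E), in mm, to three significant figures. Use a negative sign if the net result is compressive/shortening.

2.47 mm

Internal axial forces (sectioning from the free end, tension +): N_DE = 25.9 kN, N_CD = 29.67 kN, N_BC = 9.77 kN, N_AB = 35.07 kN.
A_AB = 1213 mm².
A_BC = 452.4 mm².
A_CD = 84.02 mm².
δ_AB = 35070·272/(1213·116000) = 0.06779 mm
δ_BC = 9770·397/(452.4·116000) = 0.07391 mm
δ_CD = 29670·683/(84.02·116000) = 2.079 mm
δ_DE = 25900·414/(367·116000) = 0.2519 mm
δ = Σδ_i = 2.473 mm.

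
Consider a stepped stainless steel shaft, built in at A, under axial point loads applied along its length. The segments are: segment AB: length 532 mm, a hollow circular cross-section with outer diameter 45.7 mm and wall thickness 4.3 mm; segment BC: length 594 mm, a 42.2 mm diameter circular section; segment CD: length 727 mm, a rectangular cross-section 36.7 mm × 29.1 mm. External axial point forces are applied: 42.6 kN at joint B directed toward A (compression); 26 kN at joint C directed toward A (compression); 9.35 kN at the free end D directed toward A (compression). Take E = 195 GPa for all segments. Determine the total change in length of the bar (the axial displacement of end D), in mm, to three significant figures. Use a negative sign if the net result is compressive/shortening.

Internal axial forces (sectioning from the free end, tension +): N_CD = -9.35 kN, N_BC = -35.35 kN, N_AB = -77.95 kN.
A_AB = 559.3 mm².
A_BC = 1399 mm².
A_CD = 1068 mm².
δ_AB = -77950·532/(559.3·195000) = -0.3803 mm
δ_BC = -35350·594/(1399·195000) = -0.07699 mm
δ_CD = -9350·727/(1068·195000) = -0.03264 mm
δ = Σδ_i = -0.4899 mm.

-0.490 mm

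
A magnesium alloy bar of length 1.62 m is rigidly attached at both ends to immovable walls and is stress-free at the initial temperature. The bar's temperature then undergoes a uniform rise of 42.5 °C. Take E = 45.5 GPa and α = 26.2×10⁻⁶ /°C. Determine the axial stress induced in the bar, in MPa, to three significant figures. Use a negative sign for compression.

Free thermal expansion αLΔT = 26.2e-6 · 1620 · 42.5 = 1.804 mm.
The walls impose strain ε = −(1.804)/1620 = -1.1135e-03; σ = Eε = 45500 · -1.1135e-03 = -50.66 MPa.

-50.7 MPa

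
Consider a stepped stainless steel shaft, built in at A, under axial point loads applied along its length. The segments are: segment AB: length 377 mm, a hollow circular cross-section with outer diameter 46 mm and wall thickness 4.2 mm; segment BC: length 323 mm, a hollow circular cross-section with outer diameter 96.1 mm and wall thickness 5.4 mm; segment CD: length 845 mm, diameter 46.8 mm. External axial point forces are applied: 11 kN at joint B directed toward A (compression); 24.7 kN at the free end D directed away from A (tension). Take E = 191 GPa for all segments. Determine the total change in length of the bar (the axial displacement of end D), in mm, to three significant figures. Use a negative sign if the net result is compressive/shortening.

Internal axial forces (sectioning from the free end, tension +): N_CD = 24.7 kN, N_BC = 24.7 kN, N_AB = 13.7 kN.
A_AB = 551.5 mm².
A_BC = 1539 mm².
A_CD = 1720 mm².
δ_AB = 13700·377/(551.5·191000) = 0.04903 mm
δ_BC = 24700·323/(1539·191000) = 0.02715 mm
δ_CD = 24700·845/(1720·191000) = 0.06352 mm
δ = Σδ_i = 0.1397 mm.

0.140 mm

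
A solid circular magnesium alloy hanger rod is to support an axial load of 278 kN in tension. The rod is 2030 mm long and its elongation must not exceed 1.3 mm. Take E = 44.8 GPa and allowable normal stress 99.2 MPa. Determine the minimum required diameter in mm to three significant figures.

Required area A ≥ P/σ_allow = 278000/99.2 = 2802 mm².
For a solid circular section, d ≥ √(4A/π) = 59.73 mm.
Elongation limit: A ≥ PL/(Eδ_allow) = 278000·2030/(44800·1.3) = 9690 mm² ⇒ d ≥ 111.1 mm.
The elongation limit governs.

111 mm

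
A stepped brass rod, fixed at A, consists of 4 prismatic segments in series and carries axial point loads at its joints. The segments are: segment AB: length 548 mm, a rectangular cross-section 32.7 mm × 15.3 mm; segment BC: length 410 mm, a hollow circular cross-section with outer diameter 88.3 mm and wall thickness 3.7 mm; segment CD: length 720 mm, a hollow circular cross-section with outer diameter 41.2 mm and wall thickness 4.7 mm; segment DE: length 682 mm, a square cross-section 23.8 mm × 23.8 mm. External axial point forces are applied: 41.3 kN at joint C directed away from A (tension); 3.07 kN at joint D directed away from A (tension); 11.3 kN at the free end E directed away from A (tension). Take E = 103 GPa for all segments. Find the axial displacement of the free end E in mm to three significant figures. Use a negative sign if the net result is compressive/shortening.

1.14 mm

Internal axial forces (sectioning from the free end, tension +): N_DE = 11.3 kN, N_CD = 14.37 kN, N_BC = 55.67 kN, N_AB = 55.67 kN.
A_AB = 500.3 mm².
A_BC = 983.4 mm².
A_CD = 538.9 mm².
A_DE = 566.4 mm².
δ_AB = 55670·548/(500.3·103000) = 0.592 mm
δ_BC = 55670·410/(983.4·103000) = 0.2253 mm
δ_CD = 14370·720/(538.9·103000) = 0.1864 mm
δ_DE = 11300·682/(566.4·103000) = 0.1321 mm
δ = Σδ_i = 1.136 mm.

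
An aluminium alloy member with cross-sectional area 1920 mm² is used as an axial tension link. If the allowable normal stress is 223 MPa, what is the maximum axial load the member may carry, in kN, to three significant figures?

P_max = σ_allow · A = 223 · 1920 = 428200 N = 428.2 kN.

428 kN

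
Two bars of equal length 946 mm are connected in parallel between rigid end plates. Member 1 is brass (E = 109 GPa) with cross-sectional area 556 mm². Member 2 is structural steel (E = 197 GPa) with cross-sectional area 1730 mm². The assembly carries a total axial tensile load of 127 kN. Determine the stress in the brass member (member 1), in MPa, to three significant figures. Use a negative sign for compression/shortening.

34.5 MPa

Equal strain + equilibrium ⇒ each member carries load in proportion to AE: A₁E₁ = 60600000 N, A₂E₂ = 340800000 N, ΣAE = 401400000 N.
σ₁ = P·E₁/ΣAE = 127000·109000/401400000 = 34.49 MPa.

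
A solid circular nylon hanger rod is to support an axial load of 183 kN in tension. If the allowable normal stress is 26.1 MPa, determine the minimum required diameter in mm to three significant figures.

94.5 mm

Required area A ≥ P/σ_allow = 183000/26.1 = 7011 mm².
For a solid circular section, d ≥ √(4A/π) = 94.48 mm.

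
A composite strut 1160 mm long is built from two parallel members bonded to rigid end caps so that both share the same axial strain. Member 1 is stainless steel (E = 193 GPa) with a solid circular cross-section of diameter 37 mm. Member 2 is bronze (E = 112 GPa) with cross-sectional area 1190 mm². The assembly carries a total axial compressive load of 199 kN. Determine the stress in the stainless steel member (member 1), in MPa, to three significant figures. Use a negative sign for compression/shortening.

-113 MPa

A_1 = 1075 mm².
Equal strain + equilibrium ⇒ each member carries load in proportion to AE: A₁E₁ = 207500000 N, A₂E₂ = 133300000 N, ΣAE = 340800000 N.
σ₁ = P·E₁/ΣAE = -199000·193000/340800000 = -112.7 MPa.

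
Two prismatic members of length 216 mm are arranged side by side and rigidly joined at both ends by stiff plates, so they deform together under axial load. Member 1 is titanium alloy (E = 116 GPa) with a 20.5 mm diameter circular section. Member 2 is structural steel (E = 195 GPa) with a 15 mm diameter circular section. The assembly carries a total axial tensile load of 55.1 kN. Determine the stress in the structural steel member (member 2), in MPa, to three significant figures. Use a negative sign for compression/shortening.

A_1 = 330.1 mm².
A_2 = 176.7 mm².
Equal strain + equilibrium ⇒ each member carries load in proportion to AE: A₁E₁ = 38290000 N, A₂E₂ = 34460000 N, ΣAE = 72750000 N.
σ₂ = P·E₂/ΣAE = 55100·195000/72750000 = 147.7 MPa.

148 MPa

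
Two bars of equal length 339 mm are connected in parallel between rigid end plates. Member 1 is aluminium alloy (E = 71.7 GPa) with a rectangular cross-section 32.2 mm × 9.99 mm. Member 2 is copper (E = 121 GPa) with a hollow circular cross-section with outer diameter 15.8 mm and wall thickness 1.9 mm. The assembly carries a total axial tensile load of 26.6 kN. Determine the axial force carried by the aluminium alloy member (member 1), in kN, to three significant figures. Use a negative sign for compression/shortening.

A_1 = 321.7 mm².
A_2 = 82.97 mm².
Equal strain + equilibrium ⇒ each member carries load in proportion to AE: A₁E₁ = 23060000 N, A₂E₂ = 10040000 N, ΣAE = 33100000 N.
F₁ = P·A₁E₁/ΣAE = 26600·23060000/33100000 = 18530 N.

18.5 kN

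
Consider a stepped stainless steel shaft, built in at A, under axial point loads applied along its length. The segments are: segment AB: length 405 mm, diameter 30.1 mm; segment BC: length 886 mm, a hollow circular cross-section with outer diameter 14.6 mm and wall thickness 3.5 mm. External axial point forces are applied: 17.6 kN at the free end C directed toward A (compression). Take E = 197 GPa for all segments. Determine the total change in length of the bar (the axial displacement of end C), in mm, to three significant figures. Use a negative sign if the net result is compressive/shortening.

-0.699 mm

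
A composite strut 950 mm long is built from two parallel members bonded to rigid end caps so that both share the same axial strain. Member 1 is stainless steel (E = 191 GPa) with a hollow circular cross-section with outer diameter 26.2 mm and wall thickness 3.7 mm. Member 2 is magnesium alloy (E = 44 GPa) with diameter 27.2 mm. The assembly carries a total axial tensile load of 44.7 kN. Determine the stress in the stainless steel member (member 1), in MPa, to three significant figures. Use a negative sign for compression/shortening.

A_1 = 261.5 mm².
A_2 = 581.1 mm².
Equal strain + equilibrium ⇒ each member carries load in proportion to AE: A₁E₁ = 49950000 N, A₂E₂ = 25570000 N, ΣAE = 75520000 N.
σ₁ = P·E₁/ΣAE = 44700·191000/75520000 = 113.1 MPa.

113 MPa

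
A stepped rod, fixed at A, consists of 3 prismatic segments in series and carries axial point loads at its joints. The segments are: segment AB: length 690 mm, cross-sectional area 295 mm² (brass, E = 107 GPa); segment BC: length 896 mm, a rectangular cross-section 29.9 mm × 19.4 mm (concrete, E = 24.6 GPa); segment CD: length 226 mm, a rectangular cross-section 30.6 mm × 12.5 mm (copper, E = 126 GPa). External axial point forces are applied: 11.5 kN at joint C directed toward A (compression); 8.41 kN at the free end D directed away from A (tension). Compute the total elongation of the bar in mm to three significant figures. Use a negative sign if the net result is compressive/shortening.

Internal axial forces (sectioning from the free end, tension +): N_CD = 8.41 kN, N_BC = -3.09 kN, N_AB = -3.09 kN.
A_BC = 580.1 mm².
A_CD = 382.5 mm².
δ_AB = -3090·690/(295·107000) = -0.06755 mm
δ_BC = -3090·896/(580.1·24600) = -0.194 mm
δ_CD = 8410·226/(382.5·126000) = 0.03944 mm
δ = Σδ_i = -0.2221 mm.

-0.222 mm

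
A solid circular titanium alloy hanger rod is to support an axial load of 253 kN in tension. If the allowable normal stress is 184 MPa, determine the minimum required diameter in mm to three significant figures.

41.8 mm

Required area A ≥ P/σ_allow = 253000/184 = 1375 mm².
For a solid circular section, d ≥ √(4A/π) = 41.84 mm.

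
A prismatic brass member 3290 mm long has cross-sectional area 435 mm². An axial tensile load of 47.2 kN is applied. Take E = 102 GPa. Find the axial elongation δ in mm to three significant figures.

3.50 mm

δ_mech = NL/(AE) = 47200·3290/(435·102000) = 3.5 mm.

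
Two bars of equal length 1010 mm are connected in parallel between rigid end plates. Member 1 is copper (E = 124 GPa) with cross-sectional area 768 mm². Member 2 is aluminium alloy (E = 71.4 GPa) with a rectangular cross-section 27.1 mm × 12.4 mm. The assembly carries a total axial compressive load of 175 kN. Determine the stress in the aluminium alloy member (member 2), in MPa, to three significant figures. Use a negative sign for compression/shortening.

-105 MPa

A_2 = 336 mm².
Equal strain + equilibrium ⇒ each member carries load in proportion to AE: A₁E₁ = 95230000 N, A₂E₂ = 23990000 N, ΣAE = 119200000 N.
σ₂ = P·E₂/ΣAE = -175000·71400/119200000 = -104.8 MPa.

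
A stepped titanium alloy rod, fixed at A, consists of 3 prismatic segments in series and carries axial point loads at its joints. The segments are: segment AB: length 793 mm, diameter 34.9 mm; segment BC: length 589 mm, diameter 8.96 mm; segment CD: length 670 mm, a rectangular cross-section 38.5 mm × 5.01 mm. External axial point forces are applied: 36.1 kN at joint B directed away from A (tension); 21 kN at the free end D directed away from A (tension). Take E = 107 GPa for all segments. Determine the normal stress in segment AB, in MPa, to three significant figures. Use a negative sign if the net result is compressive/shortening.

59.7 MPa

Internal axial forces (sectioning from the free end, tension +): N_CD = 21 kN, N_BC = 21 kN, N_AB = 57.1 kN.
A_AB = 956.6 mm².
σ_AB = N_AB/A_AB = 57100/956.6 = 59.69 MPa.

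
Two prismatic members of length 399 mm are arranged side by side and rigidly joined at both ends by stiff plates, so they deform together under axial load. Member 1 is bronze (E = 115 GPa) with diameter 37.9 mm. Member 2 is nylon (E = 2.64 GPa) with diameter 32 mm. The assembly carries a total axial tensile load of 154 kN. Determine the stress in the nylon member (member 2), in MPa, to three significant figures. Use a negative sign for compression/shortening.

A_1 = 1128 mm².
A_2 = 804.2 mm².
Equal strain + equilibrium ⇒ each member carries load in proportion to AE: A₁E₁ = 129700000 N, A₂E₂ = 2123000 N, ΣAE = 131900000 N.
σ₂ = P·E₂/ΣAE = 154000·2640/131900000 = 3.083 MPa.

3.08 MPa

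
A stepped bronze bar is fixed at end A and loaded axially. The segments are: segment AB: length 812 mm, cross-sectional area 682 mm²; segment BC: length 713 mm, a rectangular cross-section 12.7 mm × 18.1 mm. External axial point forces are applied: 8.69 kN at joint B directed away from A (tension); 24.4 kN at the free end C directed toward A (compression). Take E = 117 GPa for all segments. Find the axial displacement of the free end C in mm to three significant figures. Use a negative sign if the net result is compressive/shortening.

Internal axial forces (sectioning from the free end, tension +): N_BC = -24.4 kN, N_AB = -15.71 kN.
A_BC = 229.9 mm².
δ_AB = -15710·812/(682·117000) = -0.1599 mm
δ_BC = -24400·713/(229.9·117000) = -0.6469 mm
δ = Σδ_i = -0.8067 mm.

-0.807 mm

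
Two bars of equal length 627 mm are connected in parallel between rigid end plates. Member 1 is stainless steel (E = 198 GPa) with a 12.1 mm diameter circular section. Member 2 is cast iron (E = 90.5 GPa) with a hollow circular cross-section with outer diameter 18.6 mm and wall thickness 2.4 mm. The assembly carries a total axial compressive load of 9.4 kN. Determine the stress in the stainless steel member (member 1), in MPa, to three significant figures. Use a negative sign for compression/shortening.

A_1 = 115 mm².
A_2 = 122.1 mm².
Equal strain + equilibrium ⇒ each member carries load in proportion to AE: A₁E₁ = 22770000 N, A₂E₂ = 11050000 N, ΣAE = 33820000 N.
σ₁ = P·E₁/ΣAE = -9400·198000/33820000 = -55.03 MPa.

-55.0 MPa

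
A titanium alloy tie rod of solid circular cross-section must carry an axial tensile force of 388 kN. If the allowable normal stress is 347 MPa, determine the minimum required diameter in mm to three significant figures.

37.7 mm

Required area A ≥ P/σ_allow = 388000/347 = 1118 mm².
For a solid circular section, d ≥ √(4A/π) = 37.73 mm.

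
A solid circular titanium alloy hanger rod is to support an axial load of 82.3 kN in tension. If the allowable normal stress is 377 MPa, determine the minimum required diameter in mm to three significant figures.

Required area A ≥ P/σ_allow = 82300/377 = 218.3 mm².
For a solid circular section, d ≥ √(4A/π) = 16.67 mm.

16.7 mm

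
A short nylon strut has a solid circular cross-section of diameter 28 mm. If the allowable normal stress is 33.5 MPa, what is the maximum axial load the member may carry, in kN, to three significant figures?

A = 615.8 mm².
P_max = σ_allow · A = 33.5 · 615.8 = 20630 N = 20.63 kN.

20.6 kN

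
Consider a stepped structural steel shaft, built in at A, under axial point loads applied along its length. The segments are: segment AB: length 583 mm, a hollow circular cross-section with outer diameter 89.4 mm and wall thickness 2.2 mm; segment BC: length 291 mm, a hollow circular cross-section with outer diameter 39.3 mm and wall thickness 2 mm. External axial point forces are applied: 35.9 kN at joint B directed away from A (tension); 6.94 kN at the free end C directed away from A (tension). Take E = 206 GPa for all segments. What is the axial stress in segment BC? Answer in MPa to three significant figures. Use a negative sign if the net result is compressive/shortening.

Internal axial forces (sectioning from the free end, tension +): N_BC = 6.94 kN, N_AB = 42.84 kN.
A_BC = 234.4 mm².
σ_BC = N_BC/A_BC = 6940/234.4 = 29.61 MPa.

29.6 MPa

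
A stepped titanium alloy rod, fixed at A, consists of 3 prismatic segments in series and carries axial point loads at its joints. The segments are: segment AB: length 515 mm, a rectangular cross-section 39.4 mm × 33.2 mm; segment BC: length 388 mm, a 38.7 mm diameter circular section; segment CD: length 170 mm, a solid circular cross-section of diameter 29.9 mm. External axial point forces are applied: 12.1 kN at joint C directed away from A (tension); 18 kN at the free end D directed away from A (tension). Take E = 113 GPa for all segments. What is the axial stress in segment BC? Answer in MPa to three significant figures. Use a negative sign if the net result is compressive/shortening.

25.6 MPa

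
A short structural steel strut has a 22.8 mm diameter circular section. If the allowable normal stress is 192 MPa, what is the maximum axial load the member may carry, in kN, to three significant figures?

A = 408.3 mm².
P_max = σ_allow · A = 192 · 408.3 = 78390 N = 78.39 kN.

78.4 kN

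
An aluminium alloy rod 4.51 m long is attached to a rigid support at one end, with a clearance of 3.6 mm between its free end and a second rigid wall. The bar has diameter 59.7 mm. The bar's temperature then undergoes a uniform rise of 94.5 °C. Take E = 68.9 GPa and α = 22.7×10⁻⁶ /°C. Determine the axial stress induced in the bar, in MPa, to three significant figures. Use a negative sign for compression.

-92.8 MPa

Free thermal expansion αLΔT = 22.7e-6 · 4510 · 94.5 = 9.675 mm.
The walls engage after the gap closes; constrained expansion = 9.675 − 3.6 = 6.075 mm.
The walls impose strain ε = −(6.075)/4510 = -1.3469e-03; σ = Eε = 68900 · -1.3469e-03 = -92.8 MPa.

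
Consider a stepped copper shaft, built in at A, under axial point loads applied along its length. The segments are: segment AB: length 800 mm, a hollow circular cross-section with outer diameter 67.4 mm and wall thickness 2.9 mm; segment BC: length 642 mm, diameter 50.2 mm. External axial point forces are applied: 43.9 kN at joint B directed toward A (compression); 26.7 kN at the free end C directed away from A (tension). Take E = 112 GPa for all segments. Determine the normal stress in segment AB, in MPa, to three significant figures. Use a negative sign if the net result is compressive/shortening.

-29.3 MPa

Internal axial forces (sectioning from the free end, tension +): N_BC = 26.7 kN, N_AB = -17.2 kN.
A_AB = 587.6 mm².
σ_AB = N_AB/A_AB = -17200/587.6 = -29.27 MPa.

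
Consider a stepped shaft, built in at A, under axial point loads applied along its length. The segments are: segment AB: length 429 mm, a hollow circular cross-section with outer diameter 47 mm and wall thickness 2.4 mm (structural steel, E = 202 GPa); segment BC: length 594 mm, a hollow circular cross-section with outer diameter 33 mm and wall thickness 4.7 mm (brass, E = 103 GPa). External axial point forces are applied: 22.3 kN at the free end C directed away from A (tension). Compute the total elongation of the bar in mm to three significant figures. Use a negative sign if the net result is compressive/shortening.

0.449 mm

Internal axial forces (sectioning from the free end, tension +): N_BC = 22.3 kN, N_AB = 22.3 kN.
A_AB = 336.3 mm².
A_BC = 417.9 mm².
δ_AB = 22300·429/(336.3·202000) = 0.1408 mm
δ_BC = 22300·594/(417.9·103000) = 0.3078 mm
δ = Σδ_i = 0.4486 mm.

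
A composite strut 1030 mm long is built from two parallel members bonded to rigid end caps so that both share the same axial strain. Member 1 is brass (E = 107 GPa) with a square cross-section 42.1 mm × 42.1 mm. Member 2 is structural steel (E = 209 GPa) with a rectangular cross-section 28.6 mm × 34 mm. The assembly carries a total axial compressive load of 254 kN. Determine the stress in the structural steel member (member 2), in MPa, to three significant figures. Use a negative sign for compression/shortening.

-135 MPa

A_1 = 1772 mm².
A_2 = 972.4 mm².
Equal strain + equilibrium ⇒ each member carries load in proportion to AE: A₁E₁ = 189600000 N, A₂E₂ = 203200000 N, ΣAE = 392900000 N.
σ₂ = P·E₂/ΣAE = -254000·209000/392900000 = -135.1 MPa.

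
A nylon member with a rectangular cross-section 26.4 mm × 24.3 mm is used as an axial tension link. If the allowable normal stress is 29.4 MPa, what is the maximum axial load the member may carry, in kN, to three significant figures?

18.9 kN

A = 641.5 mm².
P_max = σ_allow · A = 29.4 · 641.5 = 18860 N = 18.86 kN.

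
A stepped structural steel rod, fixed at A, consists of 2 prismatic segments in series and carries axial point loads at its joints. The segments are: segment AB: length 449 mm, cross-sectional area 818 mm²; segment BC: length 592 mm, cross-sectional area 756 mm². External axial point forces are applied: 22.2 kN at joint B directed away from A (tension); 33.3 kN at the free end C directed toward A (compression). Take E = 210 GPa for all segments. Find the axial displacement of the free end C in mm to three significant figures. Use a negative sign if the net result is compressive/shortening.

-0.153 mm

Internal axial forces (sectioning from the free end, tension +): N_BC = -33.3 kN, N_AB = -11.1 kN.
δ_AB = -11100·449/(818·210000) = -0.02901 mm
δ_BC = -33300·592/(756·210000) = -0.1242 mm
δ = Σδ_i = -0.1532 mm.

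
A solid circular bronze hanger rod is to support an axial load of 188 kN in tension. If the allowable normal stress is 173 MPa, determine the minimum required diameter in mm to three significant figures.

Required area A ≥ P/σ_allow = 188000/173 = 1087 mm².
For a solid circular section, d ≥ √(4A/π) = 37.2 mm.

37.2 mm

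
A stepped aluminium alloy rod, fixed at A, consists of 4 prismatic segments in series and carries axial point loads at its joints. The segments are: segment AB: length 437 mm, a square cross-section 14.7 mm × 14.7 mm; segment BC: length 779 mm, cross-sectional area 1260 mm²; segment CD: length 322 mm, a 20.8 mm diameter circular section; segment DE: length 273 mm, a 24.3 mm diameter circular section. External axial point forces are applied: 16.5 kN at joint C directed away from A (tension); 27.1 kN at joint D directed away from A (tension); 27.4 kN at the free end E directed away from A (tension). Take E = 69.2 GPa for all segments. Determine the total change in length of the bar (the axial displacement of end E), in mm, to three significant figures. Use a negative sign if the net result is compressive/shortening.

Internal axial forces (sectioning from the free end, tension +): N_DE = 27.4 kN, N_CD = 54.5 kN, N_BC = 71 kN, N_AB = 71 kN.
A_AB = 216.1 mm².
A_CD = 339.8 mm².
A_DE = 463.8 mm².
δ_AB = 71000·437/(216.1·69200) = 2.075 mm
δ_BC = 71000·779/(1260·69200) = 0.6343 mm
δ_CD = 54500·322/(339.8·69200) = 0.7463 mm
δ_DE = 27400·273/(463.8·69200) = 0.2331 mm
δ = Σδ_i = 3.689 mm.

3.69 mm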